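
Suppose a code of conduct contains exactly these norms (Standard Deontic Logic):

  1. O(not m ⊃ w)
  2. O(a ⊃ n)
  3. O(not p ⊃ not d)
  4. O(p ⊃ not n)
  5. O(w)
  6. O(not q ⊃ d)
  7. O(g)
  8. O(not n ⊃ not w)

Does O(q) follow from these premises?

Premise 5 states O(w) outright.
Premise 8, O(not n ⊃ not w), contraposes to O(w ⊃ n); with O(w) we get O(n).
Premise 4, O(p ⊃ not n), contraposes to O(n ⊃ not p); with O(n) we get O(not p).
With premise 3, O(not p ⊃ not d), the K-axiom yields O(not d).
Premise 6, O(not q ⊃ d), contraposes to O(not d ⊃ q); with O(not d) we get O(q).
Premises 1, 2, 7 do not contribute to this derivation.
So O(q) follows.

Yes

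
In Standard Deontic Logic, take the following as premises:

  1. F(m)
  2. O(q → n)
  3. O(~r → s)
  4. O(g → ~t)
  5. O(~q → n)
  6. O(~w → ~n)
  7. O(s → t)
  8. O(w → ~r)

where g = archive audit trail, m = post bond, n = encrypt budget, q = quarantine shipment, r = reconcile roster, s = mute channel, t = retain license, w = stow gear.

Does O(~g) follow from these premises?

Yes

By case analysis on ~q: premise 5 gives O(~q → n) and premise 2 gives O(q → n), so O(n) either way.
Premise 6, O(~w → ~n), contraposes to O(n → w); with O(n) we get O(w).
With premise 8, O(w → ~r), the K-axiom yields O(~r).
From O(~r) and premise 3, O(~r → s), we obtain O(s).
Premise 7 is O(s → t); since O(s), deontic closure gives O(t).
Premise 4, O(g → ~t), contraposes to O(t → ~g); with O(t) we get O(~g).
Premise 1 does not contribute to this derivation.
So O(~g) follows.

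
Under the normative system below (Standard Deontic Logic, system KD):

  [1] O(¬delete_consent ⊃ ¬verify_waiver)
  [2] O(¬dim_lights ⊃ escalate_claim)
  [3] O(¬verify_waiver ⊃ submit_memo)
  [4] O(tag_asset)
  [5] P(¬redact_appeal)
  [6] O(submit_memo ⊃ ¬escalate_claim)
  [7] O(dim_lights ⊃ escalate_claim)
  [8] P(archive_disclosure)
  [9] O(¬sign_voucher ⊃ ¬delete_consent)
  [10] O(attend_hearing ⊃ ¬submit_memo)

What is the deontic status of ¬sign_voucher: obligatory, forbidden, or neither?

Forbidden

Premises 7 and 2 are O(dim_lights ⊃ escalate_claim) and O(¬dim_lights ⊃ escalate_claim); every ideal world satisfies dim_lights or ¬dim_lights, so in either case escalate_claim holds — hence O(escalate_claim).
The contrapositive of premise 6 (O(submit_memo ⊃ ¬escalate_claim)) is O(escalate_claim ⊃ ¬submit_memo), and O(escalate_claim) is already established, so O(¬submit_memo).
Premise 3, O(¬verify_waiver ⊃ submit_memo), contraposes to O(¬submit_memo ⊃ verify_waiver); with O(¬submit_memo) we get O(verify_waiver).
Premise 1, O(¬delete_consent ⊃ ¬verify_waiver), contraposes to O(verify_waiver ⊃ delete_consent); with O(verify_waiver) we get O(delete_consent).
Premise 9, O(¬sign_voucher ⊃ ¬delete_consent), contraposes to O(delete_consent ⊃ sign_voucher); with O(delete_consent) we get O(sign_voucher).
Premises 4, 5, 8, 10 do not contribute to this derivation.
Thus O(sign_voucher), which is F(¬sign_voucher): ¬sign_voucher is forbidden.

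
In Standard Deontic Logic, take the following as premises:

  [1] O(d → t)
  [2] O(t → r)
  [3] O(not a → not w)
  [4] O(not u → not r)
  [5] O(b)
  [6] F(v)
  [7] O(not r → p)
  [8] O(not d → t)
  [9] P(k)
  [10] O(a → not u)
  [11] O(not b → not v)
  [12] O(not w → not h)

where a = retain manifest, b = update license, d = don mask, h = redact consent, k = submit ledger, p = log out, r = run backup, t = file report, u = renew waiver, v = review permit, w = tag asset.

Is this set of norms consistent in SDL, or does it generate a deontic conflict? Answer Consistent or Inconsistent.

Consistent

Premise 11 is O(not b → not v); even if O(not v) held, inferring O(not b) would be affirming the consequent — invalid.
So O(not b) is not derivable, and the apparent clash with O(b) does not arise.
A world satisfying every obligation exists (e.g. a=false, b=true, d=false, h=false, k=false, p=false, r=true, t=true, u=true, v=false, w=false); no atom is both obligatory and forbidden, so the set is consistent.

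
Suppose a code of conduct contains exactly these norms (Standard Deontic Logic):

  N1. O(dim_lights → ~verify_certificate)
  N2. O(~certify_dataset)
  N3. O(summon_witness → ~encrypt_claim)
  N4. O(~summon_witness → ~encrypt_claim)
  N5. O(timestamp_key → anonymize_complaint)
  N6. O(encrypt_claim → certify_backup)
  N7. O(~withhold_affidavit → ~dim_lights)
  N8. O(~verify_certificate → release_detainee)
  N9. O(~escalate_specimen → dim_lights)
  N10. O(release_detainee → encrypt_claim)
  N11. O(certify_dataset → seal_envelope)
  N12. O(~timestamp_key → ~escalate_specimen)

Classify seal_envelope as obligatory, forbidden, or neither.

Premise 11 is O(certify_dataset → seal_envelope), but O(certify_dataset) is not derivable from the premises, so it does not yield O(seal_envelope).
No premise or chain of K-axiom applications forces O(seal_envelope), and none forces O(~seal_envelope). So seal_envelope is neither obligatory nor forbidden under these norms.

Neither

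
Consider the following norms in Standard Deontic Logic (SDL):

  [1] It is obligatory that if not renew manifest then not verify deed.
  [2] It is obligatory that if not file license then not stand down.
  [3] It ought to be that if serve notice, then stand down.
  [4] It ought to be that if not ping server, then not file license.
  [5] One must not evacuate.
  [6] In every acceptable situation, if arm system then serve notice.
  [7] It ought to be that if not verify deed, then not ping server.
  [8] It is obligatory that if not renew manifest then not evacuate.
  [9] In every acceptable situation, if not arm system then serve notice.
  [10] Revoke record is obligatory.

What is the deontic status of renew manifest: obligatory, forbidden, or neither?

Obligatory

By case analysis on ¬arm_system: premise 9 gives O(¬arm_system → serve_notice) and premise 6 gives O(arm_system → serve_notice), so O(serve_notice) either way.
From O(serve_notice) and premise 3, O(serve_notice → stand_down), we obtain O(stand_down).
Premise 2, O(¬file_license → ¬stand_down), contraposes to O(stand_down → file_license); with O(stand_down) we get O(file_license).
Premise 4 is O(¬ping_server → ¬file_license); contrapositively O(file_license → ping_server). Since O(file_license) holds, K gives O(ping_server).
The contrapositive of premise 7 (O(¬verify_deed → ¬ping_server)) is O(ping_server → verify_deed), and O(ping_server) is already established, so O(verify_deed).
The contrapositive of premise 1 (O(¬renew_manifest → ¬verify_deed)) is O(verify_deed → renew_manifest), and O(verify_deed) is already established, so O(renew_manifest).
Premises 5, 8, 10 do not contribute to this derivation.
Hence renew_manifest is obligatory.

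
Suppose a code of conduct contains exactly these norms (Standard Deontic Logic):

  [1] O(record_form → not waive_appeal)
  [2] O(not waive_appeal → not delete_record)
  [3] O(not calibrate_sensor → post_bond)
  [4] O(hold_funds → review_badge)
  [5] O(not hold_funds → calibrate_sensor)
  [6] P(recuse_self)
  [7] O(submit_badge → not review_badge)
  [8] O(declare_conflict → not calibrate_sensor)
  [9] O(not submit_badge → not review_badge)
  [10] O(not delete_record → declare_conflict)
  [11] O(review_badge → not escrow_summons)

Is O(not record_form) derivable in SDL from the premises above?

Yes

Premises 9 and 7 are O(not submit_badge → not review_badge) and O(submit_badge → not review_badge); every ideal world satisfies not submit_badge or submit_badge, so in either case not review_badge holds — hence O(not review_badge).
The contrapositive of premise 4 (O(hold_funds → review_badge)) is O(not review_badge → not hold_funds), and O(not review_badge) is already established, so O(not hold_funds).
With premise 5, O(not hold_funds → calibrate_sensor), the K-axiom yields O(calibrate_sensor).
Premise 8 is O(declare_conflict → not calibrate_sensor); contrapositively O(calibrate_sensor → not declare_conflict). Since O(calibrate_sensor) holds, K gives O(not declare_conflict).
Premise 10 is O(not delete_record → declare_conflict); contrapositively O(not declare_conflict → delete_record). Since O(not declare_conflict) holds, K gives O(delete_record).
Premise 2 is O(not waive_appeal → not delete_record); contrapositively O(delete_record → waive_appeal). Since O(delete_record) holds, K gives O(waive_appeal).
Premise 1 is O(record_form → not waive_appeal); contrapositively O(waive_appeal → not record_form). Since O(waive_appeal) holds, K gives O(not record_form).
Premises 3, 6, 11 do not contribute to this derivation.
So O(not record_form) follows.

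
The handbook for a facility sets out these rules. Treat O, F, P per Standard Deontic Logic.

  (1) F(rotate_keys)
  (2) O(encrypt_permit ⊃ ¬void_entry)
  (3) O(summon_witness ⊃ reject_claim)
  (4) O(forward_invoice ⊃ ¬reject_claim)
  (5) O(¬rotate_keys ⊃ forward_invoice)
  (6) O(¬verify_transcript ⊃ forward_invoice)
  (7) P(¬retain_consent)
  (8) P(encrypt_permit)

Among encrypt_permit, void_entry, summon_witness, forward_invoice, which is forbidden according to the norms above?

Premise 1 is F(rotate_keys), i.e. O(¬rotate_keys).
With premise 5, O(¬rotate_keys ⊃ forward_invoice), the K-axiom yields O(forward_invoice).
With premise 4, O(forward_invoice ⊃ ¬reject_claim), the K-axiom yields O(¬reject_claim).
The contrapositive of premise 3 (O(summon_witness ⊃ reject_claim)) is O(¬reject_claim ⊃ ¬summon_witness), and O(¬reject_claim) is already established, so O(¬summon_witness).
So O(¬summon_witness) holds, i.e. summon_witness is forbidden. None of the other listed options is forbidden under the premises.

summon_witness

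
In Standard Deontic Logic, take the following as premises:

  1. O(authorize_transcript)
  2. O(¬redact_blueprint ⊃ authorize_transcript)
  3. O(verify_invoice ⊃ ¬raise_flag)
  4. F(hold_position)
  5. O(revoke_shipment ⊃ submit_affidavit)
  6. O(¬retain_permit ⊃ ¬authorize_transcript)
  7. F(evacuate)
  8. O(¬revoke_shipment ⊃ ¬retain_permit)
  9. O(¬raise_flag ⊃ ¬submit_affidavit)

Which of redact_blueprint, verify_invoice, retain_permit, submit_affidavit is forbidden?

From premise 1 we have O(authorize_transcript).
The contrapositive of premise 6 (O(¬retain_permit ⊃ ¬authorize_transcript)) is O(authorize_transcript ⊃ retain_permit), and O(authorize_transcript) is already established, so O(retain_permit).
Premise 8 is O(¬revoke_shipment ⊃ ¬retain_permit); contrapositively O(retain_permit ⊃ revoke_shipment). Since O(retain_permit) holds, K gives O(revoke_shipment).
Premise 5 is O(revoke_shipment ⊃ submit_affidavit); since O(revoke_shipment), deontic closure gives O(submit_affidavit).
The contrapositive of premise 9 (O(¬raise_flag ⊃ ¬submit_affidavit)) is O(submit_affidavit ⊃ raise_flag), and O(submit_affidavit) is already established, so O(raise_flag).
Premise 3, O(verify_invoice ⊃ ¬raise_flag), contraposes to O(raise_flag ⊃ ¬verify_invoice); with O(raise_flag) we get O(¬verify_invoice).
So O(¬verify_invoice) holds, i.e. verify_invoice is forbidden. None of the other listed options is forbidden under the premises.

verify_invoice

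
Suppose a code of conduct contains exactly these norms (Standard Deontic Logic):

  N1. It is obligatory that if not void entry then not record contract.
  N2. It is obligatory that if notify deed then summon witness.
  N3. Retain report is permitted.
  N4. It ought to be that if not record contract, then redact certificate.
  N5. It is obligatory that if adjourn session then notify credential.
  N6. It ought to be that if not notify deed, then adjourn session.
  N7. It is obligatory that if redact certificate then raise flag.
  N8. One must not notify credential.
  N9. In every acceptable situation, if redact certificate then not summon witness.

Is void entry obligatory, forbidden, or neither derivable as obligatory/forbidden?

Obligatory

Premise 8 is F(notify_credential), i.e. O(¬notify_credential).
The contrapositive of premise 5 (O(adjourn_session → notify_credential)) is O(¬notify_credential → ¬adjourn_session), and O(¬notify_credential) is already established, so O(¬adjourn_session).
The contrapositive of premise 6 (O(¬notify_deed → adjourn_session)) is O(¬adjourn_session → notify_deed), and O(¬adjourn_session) is already established, so O(notify_deed).
Applying K to premise 2 (O(notify_deed → summon_witness)) and O(notify_deed) yields O(summon_witness).
Premise 9, O(redact_certificate → ¬summon_witness), contraposes to O(summon_witness → ¬redact_certificate); with O(summon_witness) we get O(¬redact_certificate).
Premise 4 is O(¬record_contract → redact_certificate); contrapositively O(¬redact_certificate → record_contract). Since O(¬redact_certificate) holds, K gives O(record_contract).
Premise 1 is O(¬void_entry → ¬record_contract); contrapositively O(record_contract → void_entry). Since O(record_contract) holds, K gives O(void_entry).
Premises 3, 7 do not contribute to this derivation.
Hence void_entry is obligatory.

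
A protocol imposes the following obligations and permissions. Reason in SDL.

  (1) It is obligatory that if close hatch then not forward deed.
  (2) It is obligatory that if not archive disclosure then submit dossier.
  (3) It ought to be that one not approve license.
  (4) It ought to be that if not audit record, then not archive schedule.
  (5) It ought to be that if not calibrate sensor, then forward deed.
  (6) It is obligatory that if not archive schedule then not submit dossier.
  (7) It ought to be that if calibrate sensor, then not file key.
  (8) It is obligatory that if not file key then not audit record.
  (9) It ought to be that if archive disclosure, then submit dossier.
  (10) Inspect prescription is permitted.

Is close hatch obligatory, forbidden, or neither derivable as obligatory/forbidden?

Premises 9 and 2 are O(archive_disclosure → submit_dossier) and O(¬archive_disclosure → submit_dossier); every ideal world satisfies archive_disclosure or ¬archive_disclosure, so in either case submit_dossier holds — hence O(submit_dossier).
The contrapositive of premise 6 (O(¬archive_schedule → ¬submit_dossier)) is O(submit_dossier → archive_schedule), and O(submit_dossier) is already established, so O(archive_schedule).
Premise 4 is O(¬audit_record → ¬archive_schedule); contrapositively O(archive_schedule → audit_record). Since O(archive_schedule) holds, K gives O(audit_record).
The contrapositive of premise 8 (O(¬file_key → ¬audit_record)) is O(audit_record → file_key), and O(audit_record) is already established, so O(file_key).
Premise 7 is O(calibrate_sensor → ¬file_key); contrapositively O(file_key → ¬calibrate_sensor). Since O(file_key) holds, K gives O(¬calibrate_sensor).
Applying K to premise 5 (O(¬calibrate_sensor → forward_deed)) and O(¬calibrate_sensor) yields O(forward_deed).
Premise 1 is O(close_hatch → ¬forward_deed); contrapositively O(forward_deed → ¬close_hatch). Since O(forward_deed) holds, K gives O(¬close_hatch).
Premises 3, 10 do not contribute to this derivation.
Thus O(¬close_hatch), which is F(close_hatch): close_hatch is forbidden.

Forbidden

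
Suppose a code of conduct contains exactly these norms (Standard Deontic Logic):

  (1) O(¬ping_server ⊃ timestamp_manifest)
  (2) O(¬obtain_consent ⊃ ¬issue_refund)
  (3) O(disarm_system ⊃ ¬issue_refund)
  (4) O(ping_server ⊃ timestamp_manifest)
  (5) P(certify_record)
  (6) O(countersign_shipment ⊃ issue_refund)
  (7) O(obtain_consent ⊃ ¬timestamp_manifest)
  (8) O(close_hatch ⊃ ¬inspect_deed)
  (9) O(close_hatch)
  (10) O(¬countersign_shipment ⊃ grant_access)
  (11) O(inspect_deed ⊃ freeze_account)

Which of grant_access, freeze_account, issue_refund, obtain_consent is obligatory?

grant_access

Premises 4 and 1 cover both cases: O(ping_server ⊃ timestamp_manifest) and O(¬ping_server ⊃ timestamp_manifest). Since ping_server ∨ ¬ping_server is a tautology, O(timestamp_manifest) follows.
Premise 7, O(obtain_consent ⊃ ¬timestamp_manifest), contraposes to O(timestamp_manifest ⊃ ¬obtain_consent); with O(timestamp_manifest) we get O(¬obtain_consent).
Applying K to premise 2 (O(¬obtain_consent ⊃ ¬issue_refund)) and O(¬obtain_consent) yields O(¬issue_refund).
Premise 6 is O(countersign_shipment ⊃ issue_refund); contrapositively O(¬issue_refund ⊃ ¬countersign_shipment). Since O(¬issue_refund) holds, K gives O(¬countersign_shipment).
From O(¬countersign_shipment) and premise 10, O(¬countersign_shipment ⊃ grant_access), we obtain O(grant_access).
So O(grant_access) holds — grant_access is obligatory. None of the other listed options is made obligatory by any chain of premises.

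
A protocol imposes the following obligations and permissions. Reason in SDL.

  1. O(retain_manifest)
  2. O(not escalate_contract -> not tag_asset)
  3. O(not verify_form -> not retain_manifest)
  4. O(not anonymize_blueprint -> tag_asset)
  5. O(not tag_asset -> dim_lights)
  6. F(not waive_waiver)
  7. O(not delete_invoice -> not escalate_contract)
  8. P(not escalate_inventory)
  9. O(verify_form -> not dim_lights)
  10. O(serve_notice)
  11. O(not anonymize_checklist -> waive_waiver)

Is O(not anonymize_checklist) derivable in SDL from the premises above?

No

Premise 11 is O(not anonymize_checklist -> waive_waiver); even if O(waive_waiver) held, inferring O(not anonymize_checklist) would be affirming the consequent — invalid.
No other premise forces O(not anonymize_checklist). An ideal world satisfying every premise can still have not anonymize_checklist false, so O(not anonymize_checklist) is not derivable.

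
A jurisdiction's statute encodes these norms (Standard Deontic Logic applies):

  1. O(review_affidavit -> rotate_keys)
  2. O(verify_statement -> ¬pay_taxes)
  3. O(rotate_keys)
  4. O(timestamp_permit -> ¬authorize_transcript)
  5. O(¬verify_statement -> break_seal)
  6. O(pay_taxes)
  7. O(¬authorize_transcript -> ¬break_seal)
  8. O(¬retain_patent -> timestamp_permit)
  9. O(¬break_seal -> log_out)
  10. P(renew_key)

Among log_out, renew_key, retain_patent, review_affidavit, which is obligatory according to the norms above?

Premise 6 gives O(pay_taxes).
The contrapositive of premise 2 (O(verify_statement -> ¬pay_taxes)) is O(pay_taxes -> ¬verify_statement), and O(pay_taxes) is already established, so O(¬verify_statement).
Premise 5 is O(¬verify_statement -> break_seal); since O(¬verify_statement), deontic closure gives O(break_seal).
The contrapositive of premise 7 (O(¬authorize_transcript -> ¬break_seal)) is O(break_seal -> authorize_transcript), and O(break_seal) is already established, so O(authorize_transcript).
Premise 4, O(timestamp_permit -> ¬authorize_transcript), contraposes to O(authorize_transcript -> ¬timestamp_permit); with O(authorize_transcript) we get O(¬timestamp_permit).
The contrapositive of premise 8 (O(¬retain_patent -> timestamp_permit)) is O(¬timestamp_permit -> retain_patent), and O(¬timestamp_permit) is already established, so O(retain_patent).
So O(retain_patent) holds — retain_patent is obligatory. None of the other listed options is made obligatory by any chain of premises.

retain_patent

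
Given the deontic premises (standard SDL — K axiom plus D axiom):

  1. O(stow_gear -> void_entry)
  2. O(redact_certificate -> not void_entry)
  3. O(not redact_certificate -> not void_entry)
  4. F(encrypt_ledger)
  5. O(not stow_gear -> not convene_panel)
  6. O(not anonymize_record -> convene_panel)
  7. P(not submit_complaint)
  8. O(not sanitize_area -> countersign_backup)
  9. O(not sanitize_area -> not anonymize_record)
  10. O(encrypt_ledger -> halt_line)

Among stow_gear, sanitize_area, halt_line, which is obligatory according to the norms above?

sanitize_area

By case analysis on not redact_certificate: premise 3 gives O(not redact_certificate -> not void_entry) and premise 2 gives O(redact_certificate -> not void_entry), so O(not void_entry) either way.
Premise 1 is O(stow_gear -> void_entry); contrapositively O(not void_entry -> not stow_gear). Since O(not void_entry) holds, K gives O(not stow_gear).
With premise 5, O(not stow_gear -> not convene_panel), the K-axiom yields O(not convene_panel).
The contrapositive of premise 6 (O(not anonymize_record -> convene_panel)) is O(not convene_panel -> anonymize_record), and O(not convene_panel) is already established, so O(anonymize_record).
Premise 9 is O(not sanitize_area -> not anonymize_record); contrapositively O(anonymize_record -> sanitize_area). Since O(anonymize_record) holds, K gives O(sanitize_area).
So O(sanitize_area) holds — sanitize_area is obligatory. None of the other listed options is made obligatory by any chain of premises.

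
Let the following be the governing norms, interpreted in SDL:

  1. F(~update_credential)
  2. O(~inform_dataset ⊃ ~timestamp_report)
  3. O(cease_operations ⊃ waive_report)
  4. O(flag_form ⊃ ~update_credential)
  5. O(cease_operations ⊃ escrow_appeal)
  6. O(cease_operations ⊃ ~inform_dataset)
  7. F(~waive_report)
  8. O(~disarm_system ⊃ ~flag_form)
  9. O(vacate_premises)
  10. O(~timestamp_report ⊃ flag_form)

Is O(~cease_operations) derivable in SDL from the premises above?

Yes

F(~update_credential) at premise 1 means O(update_credential).
The contrapositive of premise 4 (O(flag_form ⊃ ~update_credential)) is O(update_credential ⊃ ~flag_form), and O(update_credential) is already established, so O(~flag_form).
Premise 10, O(~timestamp_report ⊃ flag_form), contraposes to O(~flag_form ⊃ timestamp_report); with O(~flag_form) we get O(timestamp_report).
Premise 2 is O(~inform_dataset ⊃ ~timestamp_report); contrapositively O(timestamp_report ⊃ inform_dataset). Since O(timestamp_report) holds, K gives O(inform_dataset).
Premise 6, O(cease_operations ⊃ ~inform_dataset), contraposes to O(inform_dataset ⊃ ~cease_operations); with O(inform_dataset) we get O(~cease_operations).
Premises 3, 5, 7, 8, 9 do not contribute to this derivation.
So O(~cease_operations) follows.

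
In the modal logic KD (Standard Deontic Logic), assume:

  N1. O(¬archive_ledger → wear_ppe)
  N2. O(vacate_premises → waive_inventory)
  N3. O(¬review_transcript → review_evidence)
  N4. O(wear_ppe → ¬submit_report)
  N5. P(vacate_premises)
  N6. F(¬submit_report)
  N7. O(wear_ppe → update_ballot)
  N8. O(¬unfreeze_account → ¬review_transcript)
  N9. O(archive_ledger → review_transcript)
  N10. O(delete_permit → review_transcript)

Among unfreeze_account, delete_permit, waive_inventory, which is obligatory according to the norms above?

F(¬submit_report) at premise 6 means O(submit_report).
The contrapositive of premise 4 (O(wear_ppe → ¬submit_report)) is O(submit_report → ¬wear_ppe), and O(submit_report) is already established, so O(¬wear_ppe).
Premise 1, O(¬archive_ledger → wear_ppe), contraposes to O(¬wear_ppe → archive_ledger); with O(¬wear_ppe) we get O(archive_ledger).
Applying K to premise 9 (O(archive_ledger → review_transcript)) and O(archive_ledger) yields O(review_transcript).
Premise 8, O(¬unfreeze_account → ¬review_transcript), contraposes to O(review_transcript → unfreeze_account); with O(review_transcript) we get O(unfreeze_account).
So O(unfreeze_account) holds — unfreeze_account is obligatory. None of the other listed options is made obligatory by any chain of premises.

unfreeze_account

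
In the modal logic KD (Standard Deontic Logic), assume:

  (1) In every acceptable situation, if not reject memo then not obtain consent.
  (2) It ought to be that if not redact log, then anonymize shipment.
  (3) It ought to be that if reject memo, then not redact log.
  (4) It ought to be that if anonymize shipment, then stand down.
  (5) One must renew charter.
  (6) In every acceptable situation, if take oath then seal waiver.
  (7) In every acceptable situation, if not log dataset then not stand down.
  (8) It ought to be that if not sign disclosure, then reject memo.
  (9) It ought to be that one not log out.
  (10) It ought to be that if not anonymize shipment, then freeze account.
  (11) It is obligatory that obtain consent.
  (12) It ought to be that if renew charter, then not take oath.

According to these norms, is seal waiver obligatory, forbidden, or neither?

Neither

Premise 6 is O(take_oath → seal_waiver), but O(take_oath) is not derivable from the premises, so it does not yield O(seal_waiver).
No premise or chain of K-axiom applications forces O(seal_waiver), and none forces O(¬seal_waiver). So seal_waiver is neither obligatory nor forbidden under these norms.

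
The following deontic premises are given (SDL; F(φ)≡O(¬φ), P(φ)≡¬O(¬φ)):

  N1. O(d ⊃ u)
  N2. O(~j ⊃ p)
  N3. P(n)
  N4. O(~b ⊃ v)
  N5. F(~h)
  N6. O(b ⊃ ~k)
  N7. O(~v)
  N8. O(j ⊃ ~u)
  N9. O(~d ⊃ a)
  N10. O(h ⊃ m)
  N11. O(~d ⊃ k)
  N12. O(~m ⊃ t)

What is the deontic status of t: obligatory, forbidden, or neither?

Neither

Premise 12 is O(~m ⊃ t), but O(~m) is not derivable from the premises, so it does not yield O(t).
No premise or chain of K-axiom applications forces O(t), and none forces O(~t). So t is neither obligatory nor forbidden under these norms.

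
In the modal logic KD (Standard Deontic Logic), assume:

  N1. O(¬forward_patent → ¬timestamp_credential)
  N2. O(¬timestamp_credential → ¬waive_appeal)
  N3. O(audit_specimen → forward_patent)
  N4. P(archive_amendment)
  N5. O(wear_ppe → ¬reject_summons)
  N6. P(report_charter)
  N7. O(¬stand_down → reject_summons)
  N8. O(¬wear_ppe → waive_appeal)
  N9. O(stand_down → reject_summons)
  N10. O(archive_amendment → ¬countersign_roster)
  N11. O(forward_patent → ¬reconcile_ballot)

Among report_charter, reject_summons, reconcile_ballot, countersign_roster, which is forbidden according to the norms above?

reconcile_ballot

Premises 9 and 7 are O(stand_down → reject_summons) and O(¬stand_down → reject_summons); every ideal world satisfies stand_down or ¬stand_down, so in either case reject_summons holds — hence O(reject_summons).
Premise 5 is O(wear_ppe → ¬reject_summons); contrapositively O(reject_summons → ¬wear_ppe). Since O(reject_summons) holds, K gives O(¬wear_ppe).
Applying K to premise 8 (O(¬wear_ppe → waive_appeal)) and O(¬wear_ppe) yields O(waive_appeal).
The contrapositive of premise 2 (O(¬timestamp_credential → ¬waive_appeal)) is O(waive_appeal → timestamp_credential), and O(waive_appeal) is already established, so O(timestamp_credential).
The contrapositive of premise 1 (O(¬forward_patent → ¬timestamp_credential)) is O(timestamp_credential → forward_patent), and O(timestamp_credential) is already established, so O(forward_patent).
From O(forward_patent) and premise 11, O(forward_patent → ¬reconcile_ballot), we obtain O(¬reconcile_ballot).
So O(¬reconcile_ballot) holds, i.e. reconcile_ballot is forbidden. None of the other listed options is forbidden under the premises.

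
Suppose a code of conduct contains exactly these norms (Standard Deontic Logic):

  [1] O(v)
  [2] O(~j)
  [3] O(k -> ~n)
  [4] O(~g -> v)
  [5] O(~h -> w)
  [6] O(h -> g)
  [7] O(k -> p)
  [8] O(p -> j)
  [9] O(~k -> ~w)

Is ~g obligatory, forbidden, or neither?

Forbidden

Premise 2 gives O(~j).
The contrapositive of premise 8 (O(p -> j)) is O(~j -> ~p), and O(~j) is already established, so O(~p).
The contrapositive of premise 7 (O(k -> p)) is O(~p -> ~k), and O(~p) is already established, so O(~k).
Applying K to premise 9 (O(~k -> ~w)) and O(~k) yields O(~w).
Premise 5, O(~h -> w), contraposes to O(~w -> h); with O(~w) we get O(h).
From O(h) and premise 6, O(h -> g), we obtain O(g).
Premises 1, 3, 4 do not contribute to this derivation.
Thus O(g), which is F(~g): ~g is forbidden.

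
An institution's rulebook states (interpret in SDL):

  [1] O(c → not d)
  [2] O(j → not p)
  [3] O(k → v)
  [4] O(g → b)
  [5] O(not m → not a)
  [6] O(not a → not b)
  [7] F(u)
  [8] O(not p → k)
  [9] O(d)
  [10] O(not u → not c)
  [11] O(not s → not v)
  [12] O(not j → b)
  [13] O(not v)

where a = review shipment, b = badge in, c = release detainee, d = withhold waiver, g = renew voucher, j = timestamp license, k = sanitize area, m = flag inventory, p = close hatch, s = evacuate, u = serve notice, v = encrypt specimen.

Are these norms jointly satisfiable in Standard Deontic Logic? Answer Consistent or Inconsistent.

Consistent

Premise 1 is O(c → not d), but O(c) is not derivable from the premises, so it does not yield O(not d).
So O(not d) is not derivable, and the apparent clash with O(d) does not arise.
A world satisfying every obligation exists (e.g. a=true, b=true, c=false, d=true, g=false, j=false, k=false, m=true, p=true, s=false, u=false, v=false); no atom is both obligatory and forbidden, so the set is consistent.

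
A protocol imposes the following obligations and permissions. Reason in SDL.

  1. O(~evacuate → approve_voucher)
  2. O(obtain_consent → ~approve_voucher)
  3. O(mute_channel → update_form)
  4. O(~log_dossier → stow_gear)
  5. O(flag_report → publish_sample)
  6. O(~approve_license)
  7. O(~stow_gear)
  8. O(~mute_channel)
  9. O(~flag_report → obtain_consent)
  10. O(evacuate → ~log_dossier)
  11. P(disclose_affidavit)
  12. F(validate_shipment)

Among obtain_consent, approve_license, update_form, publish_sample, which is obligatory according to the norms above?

publish_sample

Premise 7 gives O(~stow_gear).
The contrapositive of premise 4 (O(~log_dossier → stow_gear)) is O(~stow_gear → log_dossier), and O(~stow_gear) is already established, so O(log_dossier).
Premise 10 is O(evacuate → ~log_dossier); contrapositively O(log_dossier → ~evacuate). Since O(log_dossier) holds, K gives O(~evacuate).
Premise 1 is O(~evacuate → approve_voucher); since O(~evacuate), deontic closure gives O(approve_voucher).
Premise 2, O(obtain_consent → ~approve_voucher), contraposes to O(approve_voucher → ~obtain_consent); with O(approve_voucher) we get O(~obtain_consent).
The contrapositive of premise 9 (O(~flag_report → obtain_consent)) is O(~obtain_consent → flag_report), and O(~obtain_consent) is already established, so O(flag_report).
Premise 5 is O(flag_report → publish_sample); since O(flag_report), deontic closure gives O(publish_sample).
So O(publish_sample) holds — publish_sample is obligatory. None of the other listed options is made obligatory by any chain of premises.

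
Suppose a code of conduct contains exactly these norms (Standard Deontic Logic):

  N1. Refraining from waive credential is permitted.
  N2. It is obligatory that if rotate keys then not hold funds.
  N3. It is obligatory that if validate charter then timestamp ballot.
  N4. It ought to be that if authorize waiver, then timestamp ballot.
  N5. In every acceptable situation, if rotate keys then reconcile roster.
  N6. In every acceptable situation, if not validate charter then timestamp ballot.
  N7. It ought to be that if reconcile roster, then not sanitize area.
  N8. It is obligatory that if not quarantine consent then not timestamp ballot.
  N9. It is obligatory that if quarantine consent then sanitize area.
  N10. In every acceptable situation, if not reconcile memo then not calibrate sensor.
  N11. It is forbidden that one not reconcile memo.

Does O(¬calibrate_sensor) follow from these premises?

Premise 10 is O(¬reconcile_memo → ¬calibrate_sensor), but O(¬reconcile_memo) is not derivable from the premises, so it does not yield O(¬calibrate_sensor).
No other premise forces O(¬calibrate_sensor). An ideal world satisfying every premise can still have ¬calibrate_sensor false, so O(¬calibrate_sensor) is not derivable.

No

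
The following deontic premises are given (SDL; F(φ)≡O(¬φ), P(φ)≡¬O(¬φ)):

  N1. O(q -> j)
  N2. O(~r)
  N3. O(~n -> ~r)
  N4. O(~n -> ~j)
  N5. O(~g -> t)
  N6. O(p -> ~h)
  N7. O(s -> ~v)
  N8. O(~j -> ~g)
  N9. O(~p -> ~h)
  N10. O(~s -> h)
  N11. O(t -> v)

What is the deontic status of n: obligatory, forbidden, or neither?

Premises 9 and 6 cover both cases: O(~p -> ~h) and O(p -> ~h). Since ~p ∨ p is a tautology, O(~h) follows.
The contrapositive of premise 10 (O(~s -> h)) is O(~h -> s), and O(~h) is already established, so O(s).
Applying K to premise 7 (O(s -> ~v)) and O(s) yields O(~v).
The contrapositive of premise 11 (O(t -> v)) is O(~v -> ~t), and O(~v) is already established, so O(~t).
Premise 5 is O(~g -> t); contrapositively O(~t -> g). Since O(~t) holds, K gives O(g).
Premise 8, O(~j -> ~g), contraposes to O(g -> j); with O(g) we get O(j).
The contrapositive of premise 4 (O(~n -> ~j)) is O(j -> n), and O(j) is already established, so O(n).
Premises 1, 2, 3 do not contribute to this derivation.
Hence n is obligatory.

Obligatory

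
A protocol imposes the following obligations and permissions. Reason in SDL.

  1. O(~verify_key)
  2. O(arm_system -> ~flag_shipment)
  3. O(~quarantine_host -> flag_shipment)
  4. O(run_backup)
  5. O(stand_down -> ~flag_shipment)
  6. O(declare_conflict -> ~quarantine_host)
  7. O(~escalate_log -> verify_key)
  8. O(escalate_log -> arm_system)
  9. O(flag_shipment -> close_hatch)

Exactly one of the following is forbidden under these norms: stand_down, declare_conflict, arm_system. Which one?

declare_conflict

From premise 1 we have O(~verify_key).
The contrapositive of premise 7 (O(~escalate_log -> verify_key)) is O(~verify_key -> escalate_log), and O(~verify_key) is already established, so O(escalate_log).
Premise 8 is O(escalate_log -> arm_system); since O(escalate_log), deontic closure gives O(arm_system).
Applying K to premise 2 (O(arm_system -> ~flag_shipment)) and O(arm_system) yields O(~flag_shipment).
The contrapositive of premise 3 (O(~quarantine_host -> flag_shipment)) is O(~flag_shipment -> quarantine_host), and O(~flag_shipment) is already established, so O(quarantine_host).
Premise 6, O(declare_conflict -> ~quarantine_host), contraposes to O(quarantine_host -> ~declare_conflict); with O(quarantine_host) we get O(~declare_conflict).
So O(~declare_conflict) holds, i.e. declare_conflict is forbidden. None of the other listed options is forbidden under the premises.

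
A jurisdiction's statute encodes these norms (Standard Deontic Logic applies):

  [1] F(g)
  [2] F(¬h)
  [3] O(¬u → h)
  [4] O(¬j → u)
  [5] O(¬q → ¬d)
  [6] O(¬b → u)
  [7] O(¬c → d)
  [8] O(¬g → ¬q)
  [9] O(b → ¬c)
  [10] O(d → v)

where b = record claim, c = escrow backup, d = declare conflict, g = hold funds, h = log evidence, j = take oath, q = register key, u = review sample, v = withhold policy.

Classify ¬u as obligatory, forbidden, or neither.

Premise 1, F(g), is equivalent to O(¬g).
Applying K to premise 8 (O(¬g → ¬q)) and O(¬g) yields O(¬q).
With premise 5, O(¬q → ¬d), the K-axiom yields O(¬d).
The contrapositive of premise 7 (O(¬c → d)) is O(¬d → c), and O(¬d) is already established, so O(c).
Premise 9 is O(b → ¬c); contrapositively O(c → ¬b). Since O(c) holds, K gives O(¬b).
With premise 6, O(¬b → u), the K-axiom yields O(u).
Premises 2, 3, 4, 10 do not contribute to this derivation.
Thus O(u), which is F(¬u): ¬u is forbidden.

Forbidden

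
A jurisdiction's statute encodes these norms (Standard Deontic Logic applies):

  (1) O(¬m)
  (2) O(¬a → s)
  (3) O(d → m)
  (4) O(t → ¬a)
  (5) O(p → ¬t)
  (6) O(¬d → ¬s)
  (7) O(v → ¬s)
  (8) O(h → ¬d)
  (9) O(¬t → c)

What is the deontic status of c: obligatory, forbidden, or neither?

Obligatory

From premise 1 we have O(¬m).
The contrapositive of premise 3 (O(d → m)) is O(¬m → ¬d), and O(¬m) is already established, so O(¬d).
From O(¬d) and premise 6, O(¬d → ¬s), we obtain O(¬s).
Premise 2 is O(¬a → s); contrapositively O(¬s → a). Since O(¬s) holds, K gives O(a).
The contrapositive of premise 4 (O(t → ¬a)) is O(a → ¬t), and O(a) is already established, so O(¬t).
Premise 9 is O(¬t → c); since O(¬t), deontic closure gives O(c).
Premises 5, 7, 8 do not contribute to this derivation.
Hence c is obligatory.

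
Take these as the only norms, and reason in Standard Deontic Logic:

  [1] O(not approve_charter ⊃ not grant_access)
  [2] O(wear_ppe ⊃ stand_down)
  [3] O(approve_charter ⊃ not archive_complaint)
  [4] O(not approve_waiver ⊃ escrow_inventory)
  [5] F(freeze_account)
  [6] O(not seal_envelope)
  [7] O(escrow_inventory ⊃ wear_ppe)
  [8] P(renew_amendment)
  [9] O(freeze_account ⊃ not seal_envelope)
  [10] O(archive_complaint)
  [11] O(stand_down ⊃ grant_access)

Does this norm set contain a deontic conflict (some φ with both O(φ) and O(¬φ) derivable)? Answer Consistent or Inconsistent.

Premise 9 is O(freeze_account ⊃ not seal_envelope); even if O(not seal_envelope) held, inferring O(freeze_account) would be affirming the consequent — invalid.
So O(freeze_account) is not derivable, and the apparent clash with O(not freeze_account) does not arise.
A world satisfying every obligation exists (e.g. approve_charter=false, approve_waiver=true, archive_complaint=true, escrow_inventory=false, freeze_account=false, grant_access=false, renew_amendment=false, seal_envelope=false, stand_down=false, wear_ppe=false); no atom is both obligatory and forbidden, so the set is consistent.

Consistent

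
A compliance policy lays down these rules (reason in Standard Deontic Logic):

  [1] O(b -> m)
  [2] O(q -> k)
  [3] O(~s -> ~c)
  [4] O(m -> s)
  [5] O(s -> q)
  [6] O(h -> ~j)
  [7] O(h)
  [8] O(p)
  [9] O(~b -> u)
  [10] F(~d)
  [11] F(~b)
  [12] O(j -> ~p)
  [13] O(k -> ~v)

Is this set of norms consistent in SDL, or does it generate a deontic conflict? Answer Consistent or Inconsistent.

Premise 12 is O(j -> ~p), but O(j) is not derivable from the premises, so it does not yield O(~p).
So O(~p) is not derivable, and the apparent clash with O(p) does not arise.
A world satisfying every obligation exists (e.g. b=true, c=false, d=true, h=true, j=false, k=true, m=true, p=true, q=true, s=true, u=false, v=false); no atom is both obligatory and forbidden, so the set is consistent.

Consistent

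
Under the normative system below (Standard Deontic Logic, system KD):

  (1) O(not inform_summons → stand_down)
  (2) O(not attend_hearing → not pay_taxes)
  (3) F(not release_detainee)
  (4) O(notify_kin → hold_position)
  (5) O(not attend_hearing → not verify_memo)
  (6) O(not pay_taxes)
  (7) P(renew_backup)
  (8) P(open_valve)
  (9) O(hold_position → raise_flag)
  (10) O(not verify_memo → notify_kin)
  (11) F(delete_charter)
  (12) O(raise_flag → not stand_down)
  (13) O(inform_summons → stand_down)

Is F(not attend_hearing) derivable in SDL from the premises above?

Yes

Premises 1 and 13 are O(not inform_summons → stand_down) and O(inform_summons → stand_down); every ideal world satisfies not inform_summons or inform_summons, so in either case stand_down holds — hence O(stand_down).
The contrapositive of premise 12 (O(raise_flag → not stand_down)) is O(stand_down → not raise_flag), and O(stand_down) is already established, so O(not raise_flag).
Premise 9 is O(hold_position → raise_flag); contrapositively O(not raise_flag → not hold_position). Since O(not raise_flag) holds, K gives O(not hold_position).
Premise 4, O(notify_kin → hold_position), contraposes to O(not hold_position → not notify_kin); with O(not hold_position) we get O(not notify_kin).
Premise 10, O(not verify_memo → notify_kin), contraposes to O(not notify_kin → verify_memo); with O(not notify_kin) we get O(verify_memo).
The contrapositive of premise 5 (O(not attend_hearing → not verify_memo)) is O(verify_memo → attend_hearing), and O(verify_memo) is already established, so O(attend_hearing).
Premises 2, 3, 6, 7, 8, 11 do not contribute to this derivation.
So O(attend_hearing) holds, i.e. F(not attend_hearing). The claim follows.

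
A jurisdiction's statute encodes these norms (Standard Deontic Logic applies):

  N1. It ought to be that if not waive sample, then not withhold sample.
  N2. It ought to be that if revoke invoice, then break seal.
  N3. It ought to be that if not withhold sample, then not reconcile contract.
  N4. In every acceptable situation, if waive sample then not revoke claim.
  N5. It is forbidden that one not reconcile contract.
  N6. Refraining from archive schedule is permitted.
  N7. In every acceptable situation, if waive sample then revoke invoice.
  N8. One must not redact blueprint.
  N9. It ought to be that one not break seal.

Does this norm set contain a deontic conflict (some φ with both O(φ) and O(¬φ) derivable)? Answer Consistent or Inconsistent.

Premise 9 states O(¬break_seal) outright.
Premise 2 is O(revoke_invoice → break_seal); contrapositively O(¬break_seal → ¬revoke_invoice). Since O(¬break_seal) holds, K gives O(¬revoke_invoice).
The contrapositive of premise 7 (O(waive_sample → revoke_invoice)) is O(¬revoke_invoice → ¬waive_sample), and O(¬revoke_invoice) is already established, so O(¬waive_sample).
From O(¬waive_sample) and premise 1, O(¬waive_sample → ¬withhold_sample), we obtain O(¬withhold_sample).
Premise 3 is O(¬withhold_sample → ¬reconcile_contract); since O(¬withhold_sample), deontic closure gives O(¬reconcile_contract).
But premise 5, F(¬reconcile_contract), means O(reconcile_contract).
We now have both O(¬reconcile_contract) and O(reconcile_contract) — reconcile_contract is simultaneously obligatory and forbidden, violating the D-axiom.

Inconsistent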